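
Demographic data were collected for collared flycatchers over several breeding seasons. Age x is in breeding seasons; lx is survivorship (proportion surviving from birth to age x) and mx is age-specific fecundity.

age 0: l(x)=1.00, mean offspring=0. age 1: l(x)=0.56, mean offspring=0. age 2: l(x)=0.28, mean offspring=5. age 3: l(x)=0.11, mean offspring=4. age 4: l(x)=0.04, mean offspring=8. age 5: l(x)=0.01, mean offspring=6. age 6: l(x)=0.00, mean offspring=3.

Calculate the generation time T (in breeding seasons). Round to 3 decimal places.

lx·mx: 0, 0, 1.4, 0.44, 0.32, 0.06, 0 → R0 = 2.22
x·lx·mx: 0, 0, 2.8, 1.32, 1.28, 0.3, 0 → Σ = 5.7
T = 5.7 / 2.22 = 2.567568… → 2.568

2.568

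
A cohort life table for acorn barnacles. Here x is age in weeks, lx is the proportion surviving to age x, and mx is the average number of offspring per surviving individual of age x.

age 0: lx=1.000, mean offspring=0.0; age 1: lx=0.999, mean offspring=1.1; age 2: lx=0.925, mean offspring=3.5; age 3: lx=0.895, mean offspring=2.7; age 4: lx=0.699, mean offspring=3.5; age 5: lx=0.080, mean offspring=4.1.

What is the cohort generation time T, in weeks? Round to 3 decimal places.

lx·mx: 0, 1.0989, 3.2375, 2.4165, 2.4465, 0.328 → R0 = 9.5274
x·lx·mx: 0, 1.0989, 6.475, 7.2495, 9.786, 1.64 → Σ = 26.2494
T = 26.2494 / 9.5274 = 2.755148… → 2.755

2.755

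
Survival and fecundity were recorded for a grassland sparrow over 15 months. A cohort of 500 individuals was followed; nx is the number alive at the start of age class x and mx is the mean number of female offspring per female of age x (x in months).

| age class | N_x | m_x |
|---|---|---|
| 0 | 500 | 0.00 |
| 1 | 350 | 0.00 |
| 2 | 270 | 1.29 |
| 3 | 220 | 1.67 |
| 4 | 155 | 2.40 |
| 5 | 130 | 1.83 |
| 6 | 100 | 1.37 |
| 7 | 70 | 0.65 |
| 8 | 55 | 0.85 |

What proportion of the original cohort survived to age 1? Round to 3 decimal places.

l_1 = n_1/n_0 = 350/500 = 0.7 → 0.700

0.700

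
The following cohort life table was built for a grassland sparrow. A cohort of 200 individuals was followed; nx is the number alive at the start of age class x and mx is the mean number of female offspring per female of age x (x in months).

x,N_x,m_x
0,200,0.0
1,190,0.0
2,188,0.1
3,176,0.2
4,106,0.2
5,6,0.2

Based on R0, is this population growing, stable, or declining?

declining

lx = nx/n0 = nx/200: 1, 0.95, 0.94, 0.88, 0.53, 0.03
R0 = Σ lx·mx = 0 + 0 + 0.094 + 0.176 + 0.106 + 0.006 = 0.382
R0 < 1, so the population is declining.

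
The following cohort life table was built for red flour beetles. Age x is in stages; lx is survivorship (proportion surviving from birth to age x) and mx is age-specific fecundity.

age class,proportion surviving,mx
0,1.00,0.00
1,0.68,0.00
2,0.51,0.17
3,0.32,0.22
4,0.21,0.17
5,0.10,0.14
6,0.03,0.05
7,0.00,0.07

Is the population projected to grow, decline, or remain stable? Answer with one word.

R0 = Σ lx·mx = 0 + 0 + 0.0867 + 0.0704 + 0.0357 + 0.014 + 0.0015 + 0 = 0.2083
R0 < 1, so the population is declining.

declining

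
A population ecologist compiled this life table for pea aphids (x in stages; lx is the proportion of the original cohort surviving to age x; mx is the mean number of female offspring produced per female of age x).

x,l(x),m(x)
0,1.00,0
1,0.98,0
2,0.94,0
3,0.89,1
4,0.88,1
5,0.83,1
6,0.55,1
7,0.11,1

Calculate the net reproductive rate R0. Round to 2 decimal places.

3.26

lx·mx by age: 0, 0, 0, 0.89, 0.88, 0.83, 0.55, 0.11
R0 = Σ lx·mx = 3.26 → 3.26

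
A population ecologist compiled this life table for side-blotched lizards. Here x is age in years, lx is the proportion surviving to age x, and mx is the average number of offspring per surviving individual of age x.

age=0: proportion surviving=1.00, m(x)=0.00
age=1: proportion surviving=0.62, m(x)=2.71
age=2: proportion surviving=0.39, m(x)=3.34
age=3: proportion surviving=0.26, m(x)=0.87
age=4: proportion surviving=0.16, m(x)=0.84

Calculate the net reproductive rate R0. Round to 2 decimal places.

lx·mx by age: 0, 1.6802, 1.3026, 0.2262, 0.1344
R0 = Σ lx·mx = 3.3434 → 3.34

3.34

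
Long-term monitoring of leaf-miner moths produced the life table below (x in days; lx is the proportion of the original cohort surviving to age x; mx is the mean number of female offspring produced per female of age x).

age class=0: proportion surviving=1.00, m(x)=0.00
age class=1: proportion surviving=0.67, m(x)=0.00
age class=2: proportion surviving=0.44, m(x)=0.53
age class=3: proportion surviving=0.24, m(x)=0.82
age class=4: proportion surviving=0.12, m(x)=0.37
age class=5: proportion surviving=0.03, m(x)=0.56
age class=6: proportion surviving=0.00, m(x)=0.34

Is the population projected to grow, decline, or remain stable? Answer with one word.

R0 = Σ lx·mx = 0 + 0 + 0.2332 + 0.1968 + 0.0444 + 0.0168 + 0 = 0.4912
R0 < 1, so the population is declining.

declining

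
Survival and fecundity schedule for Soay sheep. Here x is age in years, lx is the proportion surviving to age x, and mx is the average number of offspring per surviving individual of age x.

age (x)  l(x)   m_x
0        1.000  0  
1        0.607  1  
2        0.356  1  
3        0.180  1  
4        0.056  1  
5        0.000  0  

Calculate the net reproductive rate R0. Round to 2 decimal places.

lx·mx by age: 0, 0.607, 0.356, 0.18, 0.056, 0
R0 = Σ lx·mx = 1.199 → 1.20

1.20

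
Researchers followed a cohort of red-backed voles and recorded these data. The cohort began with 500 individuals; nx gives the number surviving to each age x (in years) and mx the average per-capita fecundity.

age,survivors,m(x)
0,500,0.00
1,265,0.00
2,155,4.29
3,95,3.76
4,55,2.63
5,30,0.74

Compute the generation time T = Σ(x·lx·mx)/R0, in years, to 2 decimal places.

2.60

lx = nx/n0 = nx/500: 1, 0.53, 0.31, 0.19, 0.11, 0.06
lx·mx: 0, 0, 1.3299, 0.7144, 0.2893, 0.0444 → R0 = 2.378
x·lx·mx: 0, 0, 2.6598, 2.1432, 1.1572, 0.222 → Σ = 6.1822
T = 6.1822 / 2.378 = 2.599748… → 2.60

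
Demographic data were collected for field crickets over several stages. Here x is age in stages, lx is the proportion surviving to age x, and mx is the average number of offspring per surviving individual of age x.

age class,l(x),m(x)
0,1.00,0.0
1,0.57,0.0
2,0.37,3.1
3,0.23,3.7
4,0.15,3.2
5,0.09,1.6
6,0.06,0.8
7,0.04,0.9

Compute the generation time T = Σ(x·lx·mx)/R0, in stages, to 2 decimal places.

2.97

lx·mx: 0, 0, 1.147, 0.851, 0.48, 0.144, 0.048, 0.036 → R0 = 2.706
x·lx·mx: 0, 0, 2.294, 2.553, 1.92, 0.72, 0.288, 0.252 → Σ = 8.027
T = 8.027 / 2.706 = 2.966371… → 2.97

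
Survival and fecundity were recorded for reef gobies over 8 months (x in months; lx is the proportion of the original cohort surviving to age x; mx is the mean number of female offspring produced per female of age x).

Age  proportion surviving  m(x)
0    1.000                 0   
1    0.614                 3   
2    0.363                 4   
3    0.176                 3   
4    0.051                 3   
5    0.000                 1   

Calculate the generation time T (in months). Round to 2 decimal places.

1.75

lx·mx: 0, 1.842, 1.452, 0.528, 0.153, 0 → R0 = 3.975
x·lx·mx: 0, 1.842, 2.904, 1.584, 0.612, 0 → Σ = 6.942
T = 6.942 / 3.975 = 1.746415… → 1.75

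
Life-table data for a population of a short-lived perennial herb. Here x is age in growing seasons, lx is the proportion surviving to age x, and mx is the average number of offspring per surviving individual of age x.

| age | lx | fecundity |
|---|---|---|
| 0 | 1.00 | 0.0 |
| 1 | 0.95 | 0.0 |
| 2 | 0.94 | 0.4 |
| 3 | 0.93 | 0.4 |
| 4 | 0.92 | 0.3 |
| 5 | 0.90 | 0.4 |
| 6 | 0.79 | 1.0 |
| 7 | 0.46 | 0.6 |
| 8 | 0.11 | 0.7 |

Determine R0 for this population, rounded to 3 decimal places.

lx·mx by age: 0, 0, 0.376, 0.372, 0.276, 0.36, 0.79, 0.276, 0.077
R0 = Σ lx·mx = 2.527 → 2.527

2.527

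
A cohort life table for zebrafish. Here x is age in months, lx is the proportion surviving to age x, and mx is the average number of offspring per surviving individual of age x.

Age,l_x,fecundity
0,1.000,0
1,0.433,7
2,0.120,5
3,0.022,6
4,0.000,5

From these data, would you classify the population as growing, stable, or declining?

R0 = Σ lx·mx = 0 + 3.031 + 0.6 + 0.132 + 0 = 3.763
R0 > 1, so the population is growing.

growing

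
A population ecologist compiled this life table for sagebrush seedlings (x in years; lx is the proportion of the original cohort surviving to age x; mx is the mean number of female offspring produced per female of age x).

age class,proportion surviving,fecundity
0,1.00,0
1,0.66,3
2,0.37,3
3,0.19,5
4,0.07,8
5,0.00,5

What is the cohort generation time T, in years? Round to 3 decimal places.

2.020

lx·mx: 0, 1.98, 1.11, 0.95, 0.56, 0 → R0 = 4.6
x·lx·mx: 0, 1.98, 2.22, 2.85, 2.24, 0 → Σ = 9.29
T = 9.29 / 4.6 = 2.019565… → 2.020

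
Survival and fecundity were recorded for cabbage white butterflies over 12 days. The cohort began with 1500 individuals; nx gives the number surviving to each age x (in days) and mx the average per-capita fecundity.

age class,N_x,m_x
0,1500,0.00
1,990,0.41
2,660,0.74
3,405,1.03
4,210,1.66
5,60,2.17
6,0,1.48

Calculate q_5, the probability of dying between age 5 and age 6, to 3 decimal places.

1.000

lx = nx/n0 = nx/1500: 1, 0.66, 0.44, 0.27, 0.14, 0.04, 0
q_5 = (l_5 − l_6) / l_5 = (0.04 − 0) / 0.04
     = 0.04 / 0.04 = 1 → 1.000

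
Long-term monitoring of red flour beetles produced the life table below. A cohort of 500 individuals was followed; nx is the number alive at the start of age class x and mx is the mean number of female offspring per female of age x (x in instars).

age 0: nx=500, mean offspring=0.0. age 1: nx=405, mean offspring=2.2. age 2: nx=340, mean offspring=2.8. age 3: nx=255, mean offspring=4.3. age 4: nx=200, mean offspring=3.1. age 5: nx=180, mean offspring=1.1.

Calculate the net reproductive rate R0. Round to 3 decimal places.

lx = nx/n0 = nx/500: 1, 0.81, 0.68, 0.51, 0.4, 0.36
lx·mx by age: 0, 1.782, 1.904, 2.193, 1.24, 0.396
R0 = Σ lx·mx = 7.515 → 7.515

7.515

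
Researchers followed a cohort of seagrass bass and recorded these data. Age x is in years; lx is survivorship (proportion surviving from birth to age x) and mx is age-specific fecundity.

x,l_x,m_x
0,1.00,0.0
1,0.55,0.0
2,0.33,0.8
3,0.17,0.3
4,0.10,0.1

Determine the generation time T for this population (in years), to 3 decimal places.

lx·mx: 0, 0, 0.264, 0.051, 0.01 → R0 = 0.325
x·lx·mx: 0, 0, 0.528, 0.153, 0.04 → Σ = 0.721
T = 0.721 / 0.325 = 2.218462… → 2.218

2.218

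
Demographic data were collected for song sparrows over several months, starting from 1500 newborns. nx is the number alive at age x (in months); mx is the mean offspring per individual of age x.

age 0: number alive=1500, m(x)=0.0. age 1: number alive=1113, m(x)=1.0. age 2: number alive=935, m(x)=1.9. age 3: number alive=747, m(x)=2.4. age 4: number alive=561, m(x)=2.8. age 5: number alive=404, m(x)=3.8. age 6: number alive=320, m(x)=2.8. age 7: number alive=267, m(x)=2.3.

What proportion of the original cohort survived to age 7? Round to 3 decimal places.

l_7 = n_7/n_0 = 267/1500 = 0.178 → 0.178

0.178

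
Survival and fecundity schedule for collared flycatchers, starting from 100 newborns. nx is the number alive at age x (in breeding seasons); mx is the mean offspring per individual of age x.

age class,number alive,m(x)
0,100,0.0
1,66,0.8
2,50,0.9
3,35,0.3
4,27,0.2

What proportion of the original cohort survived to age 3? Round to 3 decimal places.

l_3 = n_3/n_0 = 35/100 = 0.35 → 0.350

0.350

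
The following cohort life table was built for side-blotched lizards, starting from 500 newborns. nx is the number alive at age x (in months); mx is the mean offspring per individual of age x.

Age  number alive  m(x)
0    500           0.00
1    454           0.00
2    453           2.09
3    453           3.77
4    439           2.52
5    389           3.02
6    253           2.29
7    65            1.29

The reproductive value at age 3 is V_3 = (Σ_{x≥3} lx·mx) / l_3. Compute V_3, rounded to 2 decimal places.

lx = nx/n0 = nx/500: 1, 0.908, 0.906, 0.906, 0.878, 0.778, 0.506, 0.13
lx·mx for x ≥ 3: 3.41562, 2.21256, 2.34956, 1.15874, 0.1677 → sum = 9.30418
V_3 = 9.30418 / l_3 = 9.30418 / 0.906 = 10.269514… → 10.27

10.27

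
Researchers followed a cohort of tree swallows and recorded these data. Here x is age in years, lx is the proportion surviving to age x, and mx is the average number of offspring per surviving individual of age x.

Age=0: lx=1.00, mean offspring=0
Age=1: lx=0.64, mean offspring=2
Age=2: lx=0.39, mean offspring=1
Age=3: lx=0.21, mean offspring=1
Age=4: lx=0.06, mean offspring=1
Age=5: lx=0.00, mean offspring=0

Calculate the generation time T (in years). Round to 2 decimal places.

lx·mx: 0, 1.28, 0.39, 0.21, 0.06, 0 → R0 = 1.94
x·lx·mx: 0, 1.28, 0.78, 0.63, 0.24, 0 → Σ = 2.93
T = 2.93 / 1.94 = 1.510309… → 1.51

1.51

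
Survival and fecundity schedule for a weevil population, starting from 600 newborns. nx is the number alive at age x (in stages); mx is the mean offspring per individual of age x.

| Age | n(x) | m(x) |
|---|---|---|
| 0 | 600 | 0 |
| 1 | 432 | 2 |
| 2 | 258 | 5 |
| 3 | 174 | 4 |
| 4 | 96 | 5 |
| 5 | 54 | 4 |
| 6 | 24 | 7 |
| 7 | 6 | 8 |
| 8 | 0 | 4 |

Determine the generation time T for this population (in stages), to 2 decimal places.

2.63

lx = nx/n0 = nx/600: 1, 0.72, 0.43, 0.29, 0.16, 0.09, 0.04, 0.01, 0
lx·mx: 0, 1.44, 2.15, 1.16, 0.8, 0.36, 0.28, 0.08, 0 → R0 = 6.27
x·lx·mx: 0, 1.44, 4.3, 3.48, 3.2, 1.8, 1.68, 0.56, 0 → Σ = 16.46
T = 16.46 / 6.27 = 2.625199… → 2.63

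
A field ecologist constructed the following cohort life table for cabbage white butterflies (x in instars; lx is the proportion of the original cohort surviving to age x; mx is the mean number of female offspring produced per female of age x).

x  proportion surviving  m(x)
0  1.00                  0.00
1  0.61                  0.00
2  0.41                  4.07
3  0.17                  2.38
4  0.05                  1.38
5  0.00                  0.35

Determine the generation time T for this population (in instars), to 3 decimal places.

lx·mx: 0, 0, 1.6687, 0.4046, 0.069, 0 → R0 = 2.1423
x·lx·mx: 0, 0, 3.3374, 1.2138, 0.276, 0 → Σ = 4.8272
T = 4.8272 / 2.1423 = 2.253279… → 2.253

2.253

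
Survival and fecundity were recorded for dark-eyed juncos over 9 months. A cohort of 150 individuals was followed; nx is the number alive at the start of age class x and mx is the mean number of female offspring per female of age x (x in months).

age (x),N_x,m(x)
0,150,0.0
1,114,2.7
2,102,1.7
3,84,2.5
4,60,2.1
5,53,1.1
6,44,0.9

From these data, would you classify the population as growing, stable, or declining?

lx = nx/n0 = nx/150: 1, 0.76, 0.68, 0.56, 0.4, 0.35333…, 0.29333…
R0 = Σ lx·mx = 0 + 2.052 + 1.156 + 1.4 + 0.84 + 0.388667… + 0.264… = 6.100667…
R0 > 1, so the population is growing.

growing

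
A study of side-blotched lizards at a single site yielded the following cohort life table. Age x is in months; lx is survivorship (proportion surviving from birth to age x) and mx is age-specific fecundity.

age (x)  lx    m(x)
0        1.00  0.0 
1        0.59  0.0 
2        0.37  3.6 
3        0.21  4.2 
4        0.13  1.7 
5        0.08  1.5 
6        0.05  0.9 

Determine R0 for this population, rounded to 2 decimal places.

2.60

lx·mx by age: 0, 0, 1.332, 0.882, 0.221, 0.12, 0.045
R0 = Σ lx·mx = 2.6 → 2.60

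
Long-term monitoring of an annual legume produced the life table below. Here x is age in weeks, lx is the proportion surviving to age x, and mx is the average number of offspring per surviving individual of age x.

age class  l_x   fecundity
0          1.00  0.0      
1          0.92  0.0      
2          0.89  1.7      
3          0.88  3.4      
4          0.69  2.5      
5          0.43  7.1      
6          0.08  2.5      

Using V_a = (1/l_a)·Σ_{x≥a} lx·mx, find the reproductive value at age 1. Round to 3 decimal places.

lx·mx for x ≥ 1: 0, 1.513, 2.992, 1.725, 3.053, 0.2 → sum = 9.483
V_1 = 9.483 / l_1 = 9.483 / 0.92 = 10.307609… → 10.308

10.308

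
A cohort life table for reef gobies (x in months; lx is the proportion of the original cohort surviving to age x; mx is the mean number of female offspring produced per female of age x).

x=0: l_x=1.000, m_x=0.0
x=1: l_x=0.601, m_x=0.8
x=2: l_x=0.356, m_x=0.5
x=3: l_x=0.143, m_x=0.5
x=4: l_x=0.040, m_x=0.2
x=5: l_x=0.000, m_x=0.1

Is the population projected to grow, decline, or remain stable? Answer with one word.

R0 = Σ lx·mx = 0 + 0.4808 + 0.178 + 0.0715 + 0.008 + 0 = 0.7383
R0 < 1, so the population is declining.

declining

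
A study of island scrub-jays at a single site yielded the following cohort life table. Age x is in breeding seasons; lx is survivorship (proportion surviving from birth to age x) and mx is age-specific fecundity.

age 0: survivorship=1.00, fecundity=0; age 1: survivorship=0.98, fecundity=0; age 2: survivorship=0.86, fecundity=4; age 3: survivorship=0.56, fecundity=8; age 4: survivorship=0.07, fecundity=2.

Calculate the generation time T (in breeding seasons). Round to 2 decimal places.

lx·mx: 0, 0, 3.44, 4.48, 0.14 → R0 = 8.06
x·lx·mx: 0, 0, 6.88, 13.44, 0.56 → Σ = 20.88
T = 20.88 / 8.06 = 2.590571… → 2.59

2.59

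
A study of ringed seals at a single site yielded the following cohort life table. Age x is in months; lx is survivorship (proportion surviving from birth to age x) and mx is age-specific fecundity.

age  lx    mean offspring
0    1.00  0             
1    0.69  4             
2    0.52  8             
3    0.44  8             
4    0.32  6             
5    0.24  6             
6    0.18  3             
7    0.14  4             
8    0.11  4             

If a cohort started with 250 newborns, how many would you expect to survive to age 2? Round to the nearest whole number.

Expected survivors = N0 · l_2 = 250 × 0.52 = 130 → 130

130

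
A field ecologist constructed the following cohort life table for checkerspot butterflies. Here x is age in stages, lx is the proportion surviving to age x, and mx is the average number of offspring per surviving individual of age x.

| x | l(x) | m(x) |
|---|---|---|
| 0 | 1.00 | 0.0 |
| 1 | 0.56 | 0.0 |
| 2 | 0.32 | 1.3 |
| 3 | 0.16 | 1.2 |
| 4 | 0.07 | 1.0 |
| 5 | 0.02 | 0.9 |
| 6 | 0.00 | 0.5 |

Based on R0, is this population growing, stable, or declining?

R0 = Σ lx·mx = 0 + 0 + 0.416 + 0.192 + 0.07 + 0.018 + 0 = 0.696
R0 < 1, so the population is declining.

declining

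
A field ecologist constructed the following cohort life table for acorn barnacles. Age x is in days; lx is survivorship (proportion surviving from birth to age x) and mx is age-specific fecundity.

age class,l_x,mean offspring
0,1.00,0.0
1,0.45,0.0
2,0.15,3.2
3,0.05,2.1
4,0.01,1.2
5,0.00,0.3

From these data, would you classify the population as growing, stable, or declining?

declining

R0 = Σ lx·mx = 0 + 0 + 0.48 + 0.105 + 0.012 + 0 = 0.597
R0 < 1, so the population is declining.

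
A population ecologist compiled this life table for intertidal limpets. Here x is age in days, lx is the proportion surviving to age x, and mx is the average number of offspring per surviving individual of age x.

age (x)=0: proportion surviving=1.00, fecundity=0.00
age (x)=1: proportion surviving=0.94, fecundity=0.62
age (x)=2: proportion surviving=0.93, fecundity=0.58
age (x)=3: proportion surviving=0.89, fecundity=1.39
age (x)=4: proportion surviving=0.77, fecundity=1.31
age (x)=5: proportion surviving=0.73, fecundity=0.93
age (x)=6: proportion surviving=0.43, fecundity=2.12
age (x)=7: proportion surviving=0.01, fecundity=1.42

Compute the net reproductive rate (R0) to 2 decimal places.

4.97

lx·mx by age: 0, 0.5828, 0.5394, 1.2371, 1.0087, 0.6789, 0.9116, 0.0142
R0 = Σ lx·mx = 4.9727 → 4.97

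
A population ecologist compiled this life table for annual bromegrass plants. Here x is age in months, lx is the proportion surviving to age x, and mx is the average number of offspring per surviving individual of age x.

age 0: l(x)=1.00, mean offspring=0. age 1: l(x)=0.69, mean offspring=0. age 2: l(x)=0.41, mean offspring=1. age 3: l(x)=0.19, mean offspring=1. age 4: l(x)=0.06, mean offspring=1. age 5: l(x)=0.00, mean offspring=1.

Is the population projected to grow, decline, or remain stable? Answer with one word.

R0 = Σ lx·mx = 0 + 0 + 0.41 + 0.19 + 0.06 + 0 = 0.66
R0 < 1, so the population is declining.

declining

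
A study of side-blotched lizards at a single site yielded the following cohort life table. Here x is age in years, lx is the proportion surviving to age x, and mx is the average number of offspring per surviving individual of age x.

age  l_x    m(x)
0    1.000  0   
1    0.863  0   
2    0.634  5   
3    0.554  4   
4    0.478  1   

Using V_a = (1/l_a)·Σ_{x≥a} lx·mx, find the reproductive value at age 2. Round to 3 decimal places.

lx·mx for x ≥ 2: 3.17, 2.216, 0.478 → sum = 5.864
V_2 = 5.864 / l_2 = 5.864 / 0.634 = 9.249211… → 9.249

9.249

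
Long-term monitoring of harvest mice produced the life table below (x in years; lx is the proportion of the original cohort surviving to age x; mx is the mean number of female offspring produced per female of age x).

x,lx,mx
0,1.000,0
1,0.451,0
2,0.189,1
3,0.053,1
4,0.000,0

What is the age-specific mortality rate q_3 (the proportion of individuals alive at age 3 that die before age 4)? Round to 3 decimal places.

1.000

q_3 = (l_3 − l_4) / l_3 = (0.053 − 0) / 0.053
     = 0.053 / 0.053 = 1 → 1.000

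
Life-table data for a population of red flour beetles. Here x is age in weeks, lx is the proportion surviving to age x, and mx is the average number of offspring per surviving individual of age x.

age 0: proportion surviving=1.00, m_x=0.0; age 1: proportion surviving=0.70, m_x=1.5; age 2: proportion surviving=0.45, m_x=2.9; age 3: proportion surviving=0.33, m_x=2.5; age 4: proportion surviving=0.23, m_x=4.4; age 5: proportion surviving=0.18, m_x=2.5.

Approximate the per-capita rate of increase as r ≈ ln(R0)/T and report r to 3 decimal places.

R0 = Σ lx·mx = 0 + 1.05 + 1.305 + 0.825 + 1.012 + 0.45 = 4.642
Σ x·lx·mx = 12.433; T = 12.433/4.642 = 2.67837…
r ≈ ln(R0)/T = ln(4.642)/2.67837… = 0.57316… → 0.573

0.573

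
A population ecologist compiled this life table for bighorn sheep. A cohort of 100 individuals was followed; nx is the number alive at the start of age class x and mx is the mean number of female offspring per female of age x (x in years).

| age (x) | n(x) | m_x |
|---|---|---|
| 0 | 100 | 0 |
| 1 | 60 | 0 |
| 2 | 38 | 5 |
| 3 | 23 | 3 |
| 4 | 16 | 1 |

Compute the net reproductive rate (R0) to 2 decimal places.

2.75

lx = nx/n0 = nx/100: 1, 0.6, 0.38, 0.23, 0.16
lx·mx by age: 0, 0, 1.9, 0.69, 0.16
R0 = Σ lx·mx = 2.75 → 2.75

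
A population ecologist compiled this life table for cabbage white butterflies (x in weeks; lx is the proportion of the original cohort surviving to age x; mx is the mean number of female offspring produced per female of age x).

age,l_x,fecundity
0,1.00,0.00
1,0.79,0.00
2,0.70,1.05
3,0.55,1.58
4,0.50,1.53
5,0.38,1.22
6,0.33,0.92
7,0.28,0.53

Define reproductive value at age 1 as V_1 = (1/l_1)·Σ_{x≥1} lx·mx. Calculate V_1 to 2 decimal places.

lx·mx for x ≥ 1: 0, 0.735, 0.869, 0.765, 0.4636, 0.3036, 0.1484 → sum = 3.2846
V_1 = 3.2846 / l_1 = 3.2846 / 0.79 = 4.157722… → 4.16

4.16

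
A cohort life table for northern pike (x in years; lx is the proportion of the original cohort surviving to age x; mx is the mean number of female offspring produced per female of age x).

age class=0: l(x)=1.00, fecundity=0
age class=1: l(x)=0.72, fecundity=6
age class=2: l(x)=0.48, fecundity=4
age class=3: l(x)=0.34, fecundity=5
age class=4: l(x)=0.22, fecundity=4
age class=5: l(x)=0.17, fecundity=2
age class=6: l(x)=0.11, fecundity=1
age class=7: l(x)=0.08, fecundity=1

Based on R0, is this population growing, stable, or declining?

R0 = Σ lx·mx = 0 + 4.32 + 1.92 + 1.7 + 0.88 + 0.34 + 0.11 + 0.08 = 9.35
R0 > 1, so the population is growing.

growing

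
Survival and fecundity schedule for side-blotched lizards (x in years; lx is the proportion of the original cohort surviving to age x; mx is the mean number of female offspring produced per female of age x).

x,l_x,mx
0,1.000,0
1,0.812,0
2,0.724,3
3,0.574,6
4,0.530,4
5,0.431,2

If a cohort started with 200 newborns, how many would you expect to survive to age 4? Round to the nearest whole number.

106

Expected survivors = N0 · l_4 = 200 × 0.530 = 106 → 106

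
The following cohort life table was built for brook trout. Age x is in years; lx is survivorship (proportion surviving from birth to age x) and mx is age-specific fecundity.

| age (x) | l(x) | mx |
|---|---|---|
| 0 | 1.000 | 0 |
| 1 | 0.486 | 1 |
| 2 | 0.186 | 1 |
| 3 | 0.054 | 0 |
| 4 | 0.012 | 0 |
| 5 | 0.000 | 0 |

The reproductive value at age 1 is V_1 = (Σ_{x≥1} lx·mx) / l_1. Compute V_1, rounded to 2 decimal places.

1.38

lx·mx for x ≥ 1: 0.486, 0.186, 0, 0, 0 → sum = 0.672
V_1 = 0.672 / l_1 = 0.672 / 0.486 = 1.382716… → 1.38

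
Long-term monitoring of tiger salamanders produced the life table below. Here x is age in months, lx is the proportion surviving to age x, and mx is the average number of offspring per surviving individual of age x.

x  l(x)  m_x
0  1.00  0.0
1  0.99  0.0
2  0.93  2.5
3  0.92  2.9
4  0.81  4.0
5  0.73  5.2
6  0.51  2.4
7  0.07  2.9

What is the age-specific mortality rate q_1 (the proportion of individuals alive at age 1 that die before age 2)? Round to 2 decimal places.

q_1 = (l_1 − l_2) / l_1 = (0.99 − 0.93) / 0.99
     = 0.06 / 0.99 = 0.060606… → 0.06

0.06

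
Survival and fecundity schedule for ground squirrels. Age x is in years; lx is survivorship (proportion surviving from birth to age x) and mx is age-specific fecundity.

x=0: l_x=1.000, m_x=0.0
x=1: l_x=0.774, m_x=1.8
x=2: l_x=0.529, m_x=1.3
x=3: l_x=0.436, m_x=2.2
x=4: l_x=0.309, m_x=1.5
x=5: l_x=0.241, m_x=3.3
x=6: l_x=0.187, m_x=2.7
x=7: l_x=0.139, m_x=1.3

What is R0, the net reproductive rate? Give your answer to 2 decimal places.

4.98

lx·mx by age: 0, 1.3932, 0.6877, 0.9592, 0.4635, 0.7953, 0.5049, 0.1807
R0 = Σ lx·mx = 4.9845 → 4.98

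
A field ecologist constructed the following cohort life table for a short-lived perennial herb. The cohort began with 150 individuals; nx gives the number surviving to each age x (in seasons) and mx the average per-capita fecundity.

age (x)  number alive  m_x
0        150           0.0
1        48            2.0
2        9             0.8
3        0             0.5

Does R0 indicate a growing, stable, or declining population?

lx = nx/n0 = nx/150: 1, 0.32, 0.06, 0
R0 = Σ lx·mx = 0 + 0.64 + 0.048 + 0 = 0.688
R0 < 1, so the population is declining.

declining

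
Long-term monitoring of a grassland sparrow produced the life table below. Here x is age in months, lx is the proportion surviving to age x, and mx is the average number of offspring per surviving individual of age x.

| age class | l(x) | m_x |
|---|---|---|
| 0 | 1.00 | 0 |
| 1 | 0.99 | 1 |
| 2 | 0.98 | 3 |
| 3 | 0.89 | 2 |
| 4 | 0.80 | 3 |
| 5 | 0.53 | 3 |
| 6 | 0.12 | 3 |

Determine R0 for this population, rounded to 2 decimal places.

lx·mx by age: 0, 0.99, 2.94, 1.78, 2.4, 1.59, 0.36
R0 = Σ lx·mx = 10.06 → 10.06

10.06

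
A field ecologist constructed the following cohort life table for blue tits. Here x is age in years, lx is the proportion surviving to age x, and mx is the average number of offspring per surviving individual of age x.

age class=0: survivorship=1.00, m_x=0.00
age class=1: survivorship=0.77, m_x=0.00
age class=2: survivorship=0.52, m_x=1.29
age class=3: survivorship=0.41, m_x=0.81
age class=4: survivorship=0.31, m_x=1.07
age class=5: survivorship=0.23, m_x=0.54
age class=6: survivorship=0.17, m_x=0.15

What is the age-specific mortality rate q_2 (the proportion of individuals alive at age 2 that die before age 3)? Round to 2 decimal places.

q_2 = (l_2 − l_3) / l_2 = (0.52 − 0.41) / 0.52
     = 0.11 / 0.52 = 0.211538… → 0.21

0.21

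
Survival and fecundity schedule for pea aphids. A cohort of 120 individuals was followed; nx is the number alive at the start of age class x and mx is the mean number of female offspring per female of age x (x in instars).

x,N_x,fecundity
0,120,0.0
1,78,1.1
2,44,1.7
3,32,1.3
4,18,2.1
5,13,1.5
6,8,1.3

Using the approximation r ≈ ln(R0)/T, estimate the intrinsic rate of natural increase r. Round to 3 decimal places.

0.326

lx = nx/n0 = nx/120: 1, 0.65, 0.36667…, 0.26667…, 0.15, 0.10833…, 0.06667…
R0 = Σ lx·mx = 0 + 0.715 + 0.62333… + 0.34667… + 0.315 + 0.1625… + 0.08667… = 2.249167…
Σ x·lx·mx = 5.594167…; T = 5.594167…/2.249167… = 2.48722…
r ≈ ln(R0)/T = ln(2.249167…)/2.48722… = 0.32589… → 0.326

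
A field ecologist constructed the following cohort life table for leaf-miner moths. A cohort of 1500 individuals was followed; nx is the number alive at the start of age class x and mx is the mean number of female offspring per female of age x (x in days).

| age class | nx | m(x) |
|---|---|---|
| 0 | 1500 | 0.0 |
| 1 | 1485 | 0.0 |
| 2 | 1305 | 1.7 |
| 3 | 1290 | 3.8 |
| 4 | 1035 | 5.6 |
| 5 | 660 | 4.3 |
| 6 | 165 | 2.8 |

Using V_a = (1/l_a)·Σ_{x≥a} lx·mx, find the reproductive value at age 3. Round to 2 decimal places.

lx = nx/n0 = nx/1500: 1, 0.99, 0.87, 0.86, 0.69, 0.44, 0.11
lx·mx for x ≥ 3: 3.268, 3.864, 1.892, 0.308 → sum = 9.332
V_3 = 9.332 / l_3 = 9.332 / 0.86 = 10.851163… → 10.85

10.85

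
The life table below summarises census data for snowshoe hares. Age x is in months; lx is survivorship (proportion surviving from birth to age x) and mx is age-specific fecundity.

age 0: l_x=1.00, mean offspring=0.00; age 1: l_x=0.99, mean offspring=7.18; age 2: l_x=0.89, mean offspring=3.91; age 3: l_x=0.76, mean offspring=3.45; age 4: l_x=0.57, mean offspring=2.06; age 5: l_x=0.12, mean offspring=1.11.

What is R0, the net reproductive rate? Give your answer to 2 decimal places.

lx·mx by age: 0, 7.1082, 3.4799, 2.622, 1.1742, 0.1332
R0 = Σ lx·mx = 14.5175 → 14.52

14.52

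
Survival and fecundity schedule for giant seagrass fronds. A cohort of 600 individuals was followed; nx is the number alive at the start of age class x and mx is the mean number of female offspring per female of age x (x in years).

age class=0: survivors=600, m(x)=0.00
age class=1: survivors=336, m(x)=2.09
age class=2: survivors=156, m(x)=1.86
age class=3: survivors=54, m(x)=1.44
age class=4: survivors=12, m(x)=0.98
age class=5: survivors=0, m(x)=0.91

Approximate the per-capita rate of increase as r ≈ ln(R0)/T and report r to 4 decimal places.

0.4081

lx = nx/n0 = nx/600: 1, 0.56, 0.26, 0.09, 0.02, 0
R0 = Σ lx·mx = 0 + 1.1704 + 0.4836 + 0.1296 + 0.0196 + 0 = 1.8032
Σ x·lx·mx = 2.6048; T = 2.6048/1.8032 = 1.44454…
r ≈ ln(R0)/T = ln(1.8032)/1.44454… = 0.408131… → 0.4081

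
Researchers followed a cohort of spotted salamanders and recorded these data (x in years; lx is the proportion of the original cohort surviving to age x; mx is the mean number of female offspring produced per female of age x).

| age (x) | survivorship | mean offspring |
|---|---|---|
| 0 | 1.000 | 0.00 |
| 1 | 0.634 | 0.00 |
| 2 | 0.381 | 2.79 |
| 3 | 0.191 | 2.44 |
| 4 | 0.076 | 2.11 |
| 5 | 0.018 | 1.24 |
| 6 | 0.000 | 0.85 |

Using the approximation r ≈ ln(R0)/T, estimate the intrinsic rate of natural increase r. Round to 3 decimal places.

R0 = Σ lx·mx = 0 + 0 + 1.06299 + 0.46604 + 0.16036 + 0.02232 + 0 = 1.71171
Σ x·lx·mx = 4.27714; T = 4.27714/1.71171 = 2.49875…
r ≈ ln(R0)/T = ln(1.71171)/2.49875… = 0.2151… → 0.215

0.215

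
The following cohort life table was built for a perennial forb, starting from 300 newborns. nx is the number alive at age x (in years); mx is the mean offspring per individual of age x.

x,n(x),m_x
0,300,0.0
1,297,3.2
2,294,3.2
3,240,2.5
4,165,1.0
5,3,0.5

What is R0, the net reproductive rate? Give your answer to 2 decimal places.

lx = nx/n0 = nx/300: 1, 0.99, 0.98, 0.8, 0.55, 0.01
lx·mx by age: 0, 3.168, 3.136, 2, 0.55, 0.005
R0 = Σ lx·mx = 8.859 → 8.86

8.86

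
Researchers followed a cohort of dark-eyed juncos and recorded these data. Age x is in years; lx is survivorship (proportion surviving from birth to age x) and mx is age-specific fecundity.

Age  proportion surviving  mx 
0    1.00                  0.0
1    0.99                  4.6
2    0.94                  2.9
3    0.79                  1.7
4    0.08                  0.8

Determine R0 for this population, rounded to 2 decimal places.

8.69

lx·mx by age: 0, 4.554, 2.726, 1.343, 0.064
R0 = Σ lx·mx = 8.687 → 8.69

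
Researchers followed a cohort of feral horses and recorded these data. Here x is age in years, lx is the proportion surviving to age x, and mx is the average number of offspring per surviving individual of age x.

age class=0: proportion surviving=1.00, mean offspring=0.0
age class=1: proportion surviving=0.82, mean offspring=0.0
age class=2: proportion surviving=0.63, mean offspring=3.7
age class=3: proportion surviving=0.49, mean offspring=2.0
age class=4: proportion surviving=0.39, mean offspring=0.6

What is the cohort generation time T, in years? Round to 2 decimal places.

2.41

lx·mx: 0, 0, 2.331, 0.98, 0.234 → R0 = 3.545
x·lx·mx: 0, 0, 4.662, 2.94, 0.936 → Σ = 8.538
T = 8.538 / 3.545 = 2.408463… → 2.41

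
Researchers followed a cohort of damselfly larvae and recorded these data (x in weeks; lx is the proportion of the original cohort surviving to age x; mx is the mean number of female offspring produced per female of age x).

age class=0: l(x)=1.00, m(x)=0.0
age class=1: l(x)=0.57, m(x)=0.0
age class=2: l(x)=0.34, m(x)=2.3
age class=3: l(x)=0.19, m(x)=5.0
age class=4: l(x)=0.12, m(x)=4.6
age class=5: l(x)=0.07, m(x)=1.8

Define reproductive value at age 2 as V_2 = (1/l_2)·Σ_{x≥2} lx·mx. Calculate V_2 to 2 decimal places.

7.09

lx·mx for x ≥ 2: 0.782, 0.95, 0.552, 0.126 → sum = 2.41
V_2 = 2.41 / l_2 = 2.41 / 0.34 = 7.088235… → 7.09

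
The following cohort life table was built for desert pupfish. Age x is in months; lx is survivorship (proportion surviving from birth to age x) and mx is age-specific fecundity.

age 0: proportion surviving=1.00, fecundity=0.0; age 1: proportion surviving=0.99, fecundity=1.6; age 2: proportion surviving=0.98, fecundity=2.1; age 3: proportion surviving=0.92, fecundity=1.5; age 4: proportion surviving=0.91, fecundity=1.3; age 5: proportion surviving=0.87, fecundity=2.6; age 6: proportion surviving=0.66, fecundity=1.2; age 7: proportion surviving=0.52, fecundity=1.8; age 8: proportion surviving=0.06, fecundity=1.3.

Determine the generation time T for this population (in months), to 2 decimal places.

lx·mx: 0, 1.584, 2.058, 1.38, 1.183, 2.262, 0.792, 0.936, 0.078 → R0 = 10.273
x·lx·mx: 0, 1.584, 4.116, 4.14, 4.732, 11.31, 4.752, 6.552, 0.624 → Σ = 37.81
T = 37.81 / 10.273 = 3.680522… → 3.68

3.68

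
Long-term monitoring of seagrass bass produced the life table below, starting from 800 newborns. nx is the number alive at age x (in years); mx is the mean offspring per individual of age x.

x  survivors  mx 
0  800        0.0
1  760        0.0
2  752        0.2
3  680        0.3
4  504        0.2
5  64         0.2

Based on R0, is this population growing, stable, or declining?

declining

lx = nx/n0 = nx/800: 1, 0.95, 0.94, 0.85, 0.63, 0.08
R0 = Σ lx·mx = 0 + 0 + 0.188 + 0.255 + 0.126 + 0.016 = 0.585
R0 < 1, so the population is declining.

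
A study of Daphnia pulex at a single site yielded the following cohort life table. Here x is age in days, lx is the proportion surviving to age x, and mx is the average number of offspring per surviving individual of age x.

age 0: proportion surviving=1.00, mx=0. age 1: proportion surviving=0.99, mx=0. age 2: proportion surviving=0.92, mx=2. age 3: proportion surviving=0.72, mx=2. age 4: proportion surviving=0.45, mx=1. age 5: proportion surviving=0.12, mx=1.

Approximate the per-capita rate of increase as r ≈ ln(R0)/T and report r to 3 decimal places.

R0 = Σ lx·mx = 0 + 0 + 1.84 + 1.44 + 0.45 + 0.12 = 3.85
Σ x·lx·mx = 10.4; T = 10.4/3.85 = 2.7013…
r ≈ ln(R0)/T = ln(3.85)/2.7013… = 0.49905… → 0.499

0.499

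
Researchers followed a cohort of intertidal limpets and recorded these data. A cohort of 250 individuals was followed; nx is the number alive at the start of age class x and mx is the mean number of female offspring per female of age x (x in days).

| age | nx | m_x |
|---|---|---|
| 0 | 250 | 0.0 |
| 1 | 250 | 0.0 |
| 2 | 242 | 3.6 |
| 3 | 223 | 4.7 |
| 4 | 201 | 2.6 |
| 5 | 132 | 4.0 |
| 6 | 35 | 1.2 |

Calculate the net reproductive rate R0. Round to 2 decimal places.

12.05

lx = nx/n0 = nx/250: 1, 1, 0.968, 0.892, 0.804, 0.528, 0.14
lx·mx by age: 0, 0, 3.4848, 4.1924, 2.0904, 2.112, 0.168
R0 = Σ lx·mx = 12.0476 → 12.05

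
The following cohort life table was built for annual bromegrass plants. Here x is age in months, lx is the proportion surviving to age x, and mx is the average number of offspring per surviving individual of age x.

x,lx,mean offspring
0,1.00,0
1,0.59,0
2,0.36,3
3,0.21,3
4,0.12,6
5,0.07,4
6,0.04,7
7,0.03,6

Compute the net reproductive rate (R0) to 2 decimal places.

3.17

lx·mx by age: 0, 0, 1.08, 0.63, 0.72, 0.28, 0.28, 0.18
R0 = Σ lx·mx = 3.17 → 3.17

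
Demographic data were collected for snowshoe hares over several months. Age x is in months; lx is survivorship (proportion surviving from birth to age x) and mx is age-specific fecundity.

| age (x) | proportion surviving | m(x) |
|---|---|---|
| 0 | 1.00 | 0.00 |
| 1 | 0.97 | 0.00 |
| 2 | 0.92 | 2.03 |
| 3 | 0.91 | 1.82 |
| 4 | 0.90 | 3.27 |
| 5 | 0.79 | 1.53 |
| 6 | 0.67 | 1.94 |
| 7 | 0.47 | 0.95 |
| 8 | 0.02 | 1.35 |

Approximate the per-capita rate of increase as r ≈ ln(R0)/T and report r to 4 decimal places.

0.5635

R0 = Σ lx·mx = 0 + 0 + 1.8676 + 1.6562 + 2.943 + 1.2087 + 1.2998 + 0.4465 + 0.027 = 9.4488
Σ x·lx·mx = 37.6596; T = 37.6596/9.4488 = 3.98565…
r ≈ ln(R0)/T = ln(9.4488)/3.98565… = 0.563494… → 0.5635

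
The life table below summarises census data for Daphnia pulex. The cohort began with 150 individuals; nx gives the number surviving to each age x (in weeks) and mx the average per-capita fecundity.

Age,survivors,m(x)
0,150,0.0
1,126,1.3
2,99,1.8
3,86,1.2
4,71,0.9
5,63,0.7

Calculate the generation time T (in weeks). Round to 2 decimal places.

2.36

lx = nx/n0 = nx/150: 1, 0.84, 0.66, 0.57333…, 0.47333…, 0.42
lx·mx: 0, 1.092, 1.188, 0.688…, 0.426…, 0.294 → R0 = 3.688…
x·lx·mx: 0, 1.092, 2.376, 2.064…, 1.704…, 1.47 → Σ = 8.706…
T = 8.706… / 3.688… = 2.360629… → 2.36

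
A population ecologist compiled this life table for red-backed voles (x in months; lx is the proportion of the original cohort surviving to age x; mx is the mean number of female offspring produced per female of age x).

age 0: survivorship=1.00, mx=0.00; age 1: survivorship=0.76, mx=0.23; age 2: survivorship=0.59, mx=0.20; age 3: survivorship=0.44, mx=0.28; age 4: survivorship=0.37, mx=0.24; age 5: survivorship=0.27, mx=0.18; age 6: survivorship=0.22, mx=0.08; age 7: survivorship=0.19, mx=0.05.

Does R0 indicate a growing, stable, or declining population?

R0 = Σ lx·mx = 0 + 0.1748 + 0.118 + 0.1232 + 0.0888 + 0.0486 + 0.0176 + 0.0095 = 0.5805
R0 < 1, so the population is declining.

declining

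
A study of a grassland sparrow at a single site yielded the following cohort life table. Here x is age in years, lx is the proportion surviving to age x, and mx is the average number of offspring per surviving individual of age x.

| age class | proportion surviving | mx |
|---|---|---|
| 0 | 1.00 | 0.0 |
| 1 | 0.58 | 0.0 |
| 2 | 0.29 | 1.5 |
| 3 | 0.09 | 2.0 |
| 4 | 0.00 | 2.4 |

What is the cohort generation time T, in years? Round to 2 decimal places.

2.29

lx·mx: 0, 0, 0.435, 0.18, 0 → R0 = 0.615
x·lx·mx: 0, 0, 0.87, 0.54, 0 → Σ = 1.41
T = 1.41 / 0.615 = 2.292683… → 2.29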